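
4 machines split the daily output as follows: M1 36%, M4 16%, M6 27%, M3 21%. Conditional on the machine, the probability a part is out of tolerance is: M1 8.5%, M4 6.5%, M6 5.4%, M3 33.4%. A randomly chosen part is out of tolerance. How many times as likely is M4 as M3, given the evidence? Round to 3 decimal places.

0.148

Compute prior × likelihood for every hypothesis:
  M1: 0.36 × 0.085 = 0.0306
  M4: 0.16 × 0.065 = 0.0104
  M6: 0.27 × 0.054 = 0.01458
  M3: 0.21 × 0.334 = 0.07014
Normalizing constant = 0.12572.
The ratio is 0.0104 / 0.07014 (the normalizer cancels) = 0.148.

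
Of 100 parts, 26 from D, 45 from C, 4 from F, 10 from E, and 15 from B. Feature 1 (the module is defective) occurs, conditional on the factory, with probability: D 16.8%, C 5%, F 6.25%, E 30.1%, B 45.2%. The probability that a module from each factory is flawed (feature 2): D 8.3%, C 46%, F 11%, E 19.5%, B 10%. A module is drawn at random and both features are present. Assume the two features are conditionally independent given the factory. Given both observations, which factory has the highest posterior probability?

C

Unnormalized posteriors (prior × likelihood):
  D: 0.26 × 0.168 × 0.083 = 0.00362544
  C: 0.45 × 0.05 × 0.46 = 0.01035
  F: 0.04 × 0.0625 × 0.11 = 0.000275
  E: 0.1 × 0.301 × 0.195 = 0.0058695
  B: 0.15 × 0.452 × 0.1 = 0.00678
Sum = 0.02689994.
Largest term belongs to C, so C is most probable.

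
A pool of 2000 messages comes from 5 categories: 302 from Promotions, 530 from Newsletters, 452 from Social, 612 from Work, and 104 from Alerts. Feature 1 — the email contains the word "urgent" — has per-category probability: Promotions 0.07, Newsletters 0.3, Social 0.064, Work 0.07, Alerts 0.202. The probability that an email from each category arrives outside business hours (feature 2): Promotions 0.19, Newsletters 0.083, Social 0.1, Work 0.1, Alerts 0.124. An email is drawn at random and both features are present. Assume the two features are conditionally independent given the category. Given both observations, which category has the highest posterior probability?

Prior × likelihood for each hypothesis:
  Promotions: 0.151 × 0.07 × 0.19 = 0.0020083
  Newsletters: 0.265 × 0.3 × 0.083 = 0.0065985
  Social: 0.226 × 0.064 × 0.1 = 0.0014464
  Work: 0.306 × 0.07 × 0.1 = 0.002142
  Alerts: 0.052 × 0.202 × 0.124 = 0.001302496
Normalizing constant = 0.013497696.
Largest term belongs to Newsletters, so Newsletters is most probable.

Newsletters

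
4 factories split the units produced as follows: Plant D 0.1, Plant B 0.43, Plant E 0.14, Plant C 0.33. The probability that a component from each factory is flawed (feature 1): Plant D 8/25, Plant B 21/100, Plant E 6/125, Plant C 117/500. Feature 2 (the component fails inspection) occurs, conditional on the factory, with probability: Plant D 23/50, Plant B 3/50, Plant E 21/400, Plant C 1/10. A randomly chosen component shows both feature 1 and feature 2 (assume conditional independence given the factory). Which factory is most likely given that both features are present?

Compute prior × likelihood for every hypothesis:
  Plant D: 0.1 × 0.32 × 0.46 = 0.01472
  Plant B: 0.43 × 0.21 × 0.06 = 0.005418
  Plant E: 0.14 × 0.048 × 0.0525 = 0.0003528
  Plant C: 0.33 × 0.234 × 0.1 = 0.007722
Normalizing constant = 0.0282128.
Largest term belongs to Plant D, so Plant D is most probable.

Plant D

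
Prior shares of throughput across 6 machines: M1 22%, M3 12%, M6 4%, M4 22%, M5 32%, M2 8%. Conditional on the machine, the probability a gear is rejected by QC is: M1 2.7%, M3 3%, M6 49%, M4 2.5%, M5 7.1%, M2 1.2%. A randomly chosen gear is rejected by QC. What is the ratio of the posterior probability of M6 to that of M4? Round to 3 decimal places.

3.564

By Bayes' rule, posterior ∝ prior × likelihood:
  M1: 0.22 × 0.027 = 0.00594
  M3: 0.12 × 0.03 = 0.0036
  M6: 0.04 × 0.49 = 0.0196
  M4: 0.22 × 0.025 = 0.0055
  M5: 0.32 × 0.071 = 0.02272
  M2: 0.08 × 0.012 = 0.00096
Normalizing constant = 0.05832.
The ratio is 0.0196 / 0.0055 (the normalizer cancels) = 3.564.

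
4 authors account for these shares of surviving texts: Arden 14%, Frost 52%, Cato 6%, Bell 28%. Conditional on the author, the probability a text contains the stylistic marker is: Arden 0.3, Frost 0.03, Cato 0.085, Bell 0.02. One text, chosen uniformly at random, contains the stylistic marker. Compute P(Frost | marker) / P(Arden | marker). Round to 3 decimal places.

0.371

By Bayes' rule, posterior ∝ prior × likelihood:
  Arden: 0.14 × 0.3 = 0.042
  Frost: 0.52 × 0.03 = 0.0156
  Cato: 0.06 × 0.085 = 0.0051
  Bell: 0.28 × 0.02 = 0.0056
Sum = 0.0683.
The ratio is 0.0156 / 0.042 (the normalizer cancels) = 0.371.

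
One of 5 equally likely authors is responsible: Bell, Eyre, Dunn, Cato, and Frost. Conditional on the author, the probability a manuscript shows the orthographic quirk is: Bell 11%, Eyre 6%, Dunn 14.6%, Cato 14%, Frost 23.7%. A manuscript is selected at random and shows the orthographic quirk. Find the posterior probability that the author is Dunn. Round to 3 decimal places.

Since the prior is uniform, the posterior is proportional to the likelihood:
  Bell: 0.11
  Eyre: 0.06
  Dunn: 0.146
  Cato: 0.14
  Frost: 0.237
Total = 0.693.
P(Dunn | evidence) = 0.146 / 0.693 ≈ 0.211.

0.211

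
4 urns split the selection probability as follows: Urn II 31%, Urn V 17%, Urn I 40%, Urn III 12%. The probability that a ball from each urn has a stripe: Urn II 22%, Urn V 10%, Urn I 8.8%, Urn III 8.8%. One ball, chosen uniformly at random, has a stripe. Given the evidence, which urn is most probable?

Urn II

Prior × likelihood for each hypothesis:
  Urn II: 0.31 × 0.22 = 0.0682
  Urn V: 0.17 × 0.1 = 0.017
  Urn I: 0.4 × 0.088 = 0.0352
  Urn III: 0.12 × 0.088 = 0.01056
Total = 0.13096.
Largest term belongs to Urn II, so Urn II is most probable.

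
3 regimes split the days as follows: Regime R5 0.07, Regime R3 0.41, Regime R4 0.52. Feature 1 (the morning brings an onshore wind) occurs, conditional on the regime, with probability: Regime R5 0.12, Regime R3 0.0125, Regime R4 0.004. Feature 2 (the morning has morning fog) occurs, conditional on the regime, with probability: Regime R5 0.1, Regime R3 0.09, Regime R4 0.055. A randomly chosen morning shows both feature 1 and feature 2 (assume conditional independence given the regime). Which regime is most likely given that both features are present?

Regime R5

By Bayes' rule, posterior ∝ prior × likelihood:
  Regime R5: 0.07 × 0.12 × 0.1 = 0.00084
  Regime R3: 0.41 × 0.0125 × 0.09 = 0.00046125
  Regime R4: 0.52 × 0.004 × 0.055 = 0.0001144
Sum = 0.00141565.
Largest term belongs to Regime R5, so Regime R5 is most probable.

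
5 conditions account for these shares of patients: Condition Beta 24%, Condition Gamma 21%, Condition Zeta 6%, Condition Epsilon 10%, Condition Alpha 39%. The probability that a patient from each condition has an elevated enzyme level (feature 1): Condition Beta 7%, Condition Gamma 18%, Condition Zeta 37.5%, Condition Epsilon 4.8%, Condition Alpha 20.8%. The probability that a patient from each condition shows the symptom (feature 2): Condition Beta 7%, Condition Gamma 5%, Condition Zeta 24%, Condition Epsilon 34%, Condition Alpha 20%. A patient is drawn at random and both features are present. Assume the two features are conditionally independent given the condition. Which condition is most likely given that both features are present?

Condition Alpha

Unnormalized posteriors (prior × likelihood):
  Condition Beta: 0.24 × 0.07 × 0.07 = 0.001176
  Condition Gamma: 0.21 × 0.18 × 0.05 = 0.00189
  Condition Zeta: 0.06 × 0.375 × 0.24 = 0.0054
  Condition Epsilon: 0.1 × 0.048 × 0.34 = 0.001632
  Condition Alpha: 0.39 × 0.208 × 0.2 = 0.016224
Total = 0.026322.
Largest term belongs to Condition Alpha, so Condition Alpha is most probable.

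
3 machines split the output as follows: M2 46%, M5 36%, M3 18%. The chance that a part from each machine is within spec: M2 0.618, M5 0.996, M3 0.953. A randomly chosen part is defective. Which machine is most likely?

M2

Taking complements, P(defective | each) = M2 0.382, M5 0.004, M3 0.047.
Prior × likelihood for each hypothesis:
  M2: 0.46 × 0.382 = 0.17572
  M5: 0.36 × 0.004 = 0.00144
  M3: 0.18 × 0.047 = 0.00846
Total = 0.18562.
Largest term belongs to M2, so M2 is most probable.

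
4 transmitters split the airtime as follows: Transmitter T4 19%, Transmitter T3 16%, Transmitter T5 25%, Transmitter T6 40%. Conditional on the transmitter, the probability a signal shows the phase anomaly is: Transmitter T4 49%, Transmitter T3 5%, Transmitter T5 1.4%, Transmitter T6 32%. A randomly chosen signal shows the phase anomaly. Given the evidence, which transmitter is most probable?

Prior × likelihood for each hypothesis:
  Transmitter T4: 0.19 × 0.49 = 0.0931
  Transmitter T3: 0.16 × 0.05 = 0.008
  Transmitter T5: 0.25 × 0.014 = 0.0035
  Transmitter T6: 0.4 × 0.32 = 0.128
Total = 0.2326.
Largest term belongs to Transmitter T6, so Transmitter T6 is most probable.

Transmitter T6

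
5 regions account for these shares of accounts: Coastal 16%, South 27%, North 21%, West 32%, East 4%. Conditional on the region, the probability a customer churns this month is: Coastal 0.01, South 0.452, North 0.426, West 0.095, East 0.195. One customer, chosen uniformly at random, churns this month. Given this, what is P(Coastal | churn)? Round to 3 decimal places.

0.006

Prior × likelihood for each hypothesis:
  Coastal: 0.16 × 0.01 = 0.0016
  South: 0.27 × 0.452 = 0.12204
  North: 0.21 × 0.426 = 0.08946
  West: 0.32 × 0.095 = 0.0304
  East: 0.04 × 0.195 = 0.0078
Sum = 0.2513.
P(Coastal | evidence) = 0.0016 / 0.2513 ≈ 0.006.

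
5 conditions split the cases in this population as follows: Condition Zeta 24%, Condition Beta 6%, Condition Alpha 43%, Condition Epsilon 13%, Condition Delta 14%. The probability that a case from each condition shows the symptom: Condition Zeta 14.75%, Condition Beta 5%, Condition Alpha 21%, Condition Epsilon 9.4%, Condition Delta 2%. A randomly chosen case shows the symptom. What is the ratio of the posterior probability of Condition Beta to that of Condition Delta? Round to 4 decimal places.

1.0714

Compute prior × likelihood for every hypothesis:
  Condition Zeta: 0.24 × 0.1475 = 0.0354
  Condition Beta: 0.06 × 0.05 = 0.003
  Condition Alpha: 0.43 × 0.21 = 0.0903
  Condition Epsilon: 0.13 × 0.094 = 0.01222
  Condition Delta: 0.14 × 0.02 = 0.0028
Normalizing constant = 0.14372.
The ratio is 0.003 / 0.0028 (the normalizer cancels) = 1.0714.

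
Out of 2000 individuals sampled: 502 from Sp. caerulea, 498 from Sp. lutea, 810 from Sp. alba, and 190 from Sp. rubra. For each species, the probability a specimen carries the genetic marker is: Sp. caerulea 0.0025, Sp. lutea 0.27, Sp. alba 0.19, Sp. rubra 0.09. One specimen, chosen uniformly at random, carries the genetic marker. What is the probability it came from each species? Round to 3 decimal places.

Sp. caerulea 0.004, Sp. lutea 0.438, Sp. alba 0.502, Sp. rubra 0.056

Unnormalized posteriors (prior × likelihood):
  Sp. caerulea: 0.251 × 0.0025 = 0.0006275
  Sp. lutea: 0.249 × 0.27 = 0.06723
  Sp. alba: 0.405 × 0.19 = 0.07695
  Sp. rubra: 0.095 × 0.09 = 0.00855
Total = 0.1533575.
P(Sp. caerulea | marker) = 0.0006275/0.1533575 ≈ 0.004
P(Sp. lutea | marker) = 0.06723/0.1533575 ≈ 0.438
P(Sp. alba | marker) = 0.07695/0.1533575 ≈ 0.502
P(Sp. rubra | marker) = 0.00855/0.1533575 ≈ 0.056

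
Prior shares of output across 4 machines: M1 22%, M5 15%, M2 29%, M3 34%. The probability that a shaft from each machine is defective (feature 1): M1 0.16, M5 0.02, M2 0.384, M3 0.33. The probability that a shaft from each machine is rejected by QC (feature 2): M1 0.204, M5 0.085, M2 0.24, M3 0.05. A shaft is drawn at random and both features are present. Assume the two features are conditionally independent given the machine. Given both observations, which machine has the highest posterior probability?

Prior × likelihood for each hypothesis:
  M1: 0.22 × 0.16 × 0.204 = 0.0071808
  M5: 0.15 × 0.02 × 0.085 = 0.000255
  M2: 0.29 × 0.384 × 0.24 = 0.0267264
  M3: 0.34 × 0.33 × 0.05 = 0.00561
Total = 0.0397722.
Largest term belongs to M2, so M2 is most probable.

M2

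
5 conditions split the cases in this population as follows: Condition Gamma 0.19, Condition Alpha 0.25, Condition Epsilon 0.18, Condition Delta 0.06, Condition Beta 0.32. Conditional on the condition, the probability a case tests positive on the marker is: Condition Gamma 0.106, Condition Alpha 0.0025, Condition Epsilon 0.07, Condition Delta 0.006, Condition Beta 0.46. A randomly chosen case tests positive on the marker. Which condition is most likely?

Unnormalized posteriors (prior × likelihood):
  Condition Gamma: 0.19 × 0.106 = 0.02014
  Condition Alpha: 0.25 × 0.0025 = 0.000625
  Condition Epsilon: 0.18 × 0.07 = 0.0126
  Condition Delta: 0.06 × 0.006 = 0.00036
  Condition Beta: 0.32 × 0.46 = 0.1472
Normalizing constant = 0.180925.
Largest term belongs to Condition Beta, so Condition Beta is most probable.

Condition Beta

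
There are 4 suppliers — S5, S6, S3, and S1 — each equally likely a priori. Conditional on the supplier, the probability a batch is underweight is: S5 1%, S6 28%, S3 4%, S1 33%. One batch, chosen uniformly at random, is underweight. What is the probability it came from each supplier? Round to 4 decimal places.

With a uniform prior (1/4 each), posterior ∝ likelihood:
  S5: 0.01
  S6: 0.28
  S3: 0.04
  S1: 0.33
Sum = 0.66.
P(S5 | underweight) = 0.01/0.66 ≈ 0.0152
P(S6 | underweight) = 0.28/0.66 ≈ 0.4242
P(S3 | underweight) = 0.04/0.66 ≈ 0.0606
P(S1 | underweight) = 0.33/0.66 ≈ 0.5000
(Check: 0.0152+0.4242+0.0606+0.5000 = 1.0000.)

S5 0.0152, S6 0.4242, S3 0.0606, S1 0.5000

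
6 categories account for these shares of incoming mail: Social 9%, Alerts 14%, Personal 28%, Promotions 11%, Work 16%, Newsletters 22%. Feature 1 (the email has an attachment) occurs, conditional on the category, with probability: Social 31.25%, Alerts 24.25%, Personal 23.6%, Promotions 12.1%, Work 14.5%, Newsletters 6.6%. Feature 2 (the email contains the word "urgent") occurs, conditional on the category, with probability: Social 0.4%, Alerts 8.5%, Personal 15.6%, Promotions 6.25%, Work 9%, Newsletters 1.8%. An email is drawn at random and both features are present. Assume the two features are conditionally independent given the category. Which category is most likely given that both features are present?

Unnormalized posteriors (prior × likelihood):
  Social: 0.09 × 0.3125 × 0.004 = 0.0001125
  Alerts: 0.14 × 0.2425 × 0.085 = 0.00288575
  Personal: 0.28 × 0.236 × 0.156 = 0.01030848
  Promotions: 0.11 × 0.121 × 0.0625 = 0.000831875
  Work: 0.16 × 0.145 × 0.09 = 0.002088
  Newsletters: 0.22 × 0.066 × 0.018 = 0.00026136
Normalizing constant = 0.016487965.
Largest term belongs to Personal, so Personal is most probable.

Personal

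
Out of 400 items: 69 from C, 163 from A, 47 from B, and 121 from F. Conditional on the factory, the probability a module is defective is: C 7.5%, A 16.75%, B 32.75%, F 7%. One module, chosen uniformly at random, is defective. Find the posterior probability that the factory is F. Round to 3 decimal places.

0.150

Prior × likelihood for each hypothesis:
  C: 0.1725 × 0.075 = 0.0129375
  A: 0.4075 × 0.1675 = 0.06825625
  B: 0.1175 × 0.3275 = 0.03848125
  F: 0.3025 × 0.07 = 0.021175
Normalizing constant = 0.14085.
P(F | evidence) = 0.021175 / 0.14085 ≈ 0.150.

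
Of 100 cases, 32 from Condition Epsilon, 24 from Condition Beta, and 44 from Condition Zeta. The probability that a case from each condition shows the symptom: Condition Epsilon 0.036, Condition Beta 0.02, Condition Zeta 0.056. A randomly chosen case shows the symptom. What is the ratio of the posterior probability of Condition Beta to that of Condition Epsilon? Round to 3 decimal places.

Unnormalized posteriors (prior × likelihood):
  Condition Epsilon: 0.32 × 0.036 = 0.01152
  Condition Beta: 0.24 × 0.02 = 0.0048
  Condition Zeta: 0.44 × 0.056 = 0.02464
Normalizing constant = 0.04096.
The ratio is 0.0048 / 0.01152 (the normalizer cancels) = 0.417.

0.417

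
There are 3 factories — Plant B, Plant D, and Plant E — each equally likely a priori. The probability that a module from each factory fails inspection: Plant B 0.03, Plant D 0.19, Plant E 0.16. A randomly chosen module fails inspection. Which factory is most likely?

With a uniform prior (1/3 each), posterior ∝ likelihood:
  Plant B: 0.03
  Plant D: 0.19
  Plant E: 0.16
Total = 0.38.
Largest term belongs to Plant D, so Plant D is most probable.

Plant D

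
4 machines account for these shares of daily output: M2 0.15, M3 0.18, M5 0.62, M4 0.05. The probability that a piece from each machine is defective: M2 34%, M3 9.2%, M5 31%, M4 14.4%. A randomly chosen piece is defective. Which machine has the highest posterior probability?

Compute prior × likelihood for every hypothesis:
  M2: 0.15 × 0.34 = 0.051
  M3: 0.18 × 0.092 = 0.01656
  M5: 0.62 × 0.31 = 0.1922
  M4: 0.05 × 0.144 = 0.0072
Normalizing constant = 0.26696.
Largest term belongs to M5, so M5 is most probable.

M5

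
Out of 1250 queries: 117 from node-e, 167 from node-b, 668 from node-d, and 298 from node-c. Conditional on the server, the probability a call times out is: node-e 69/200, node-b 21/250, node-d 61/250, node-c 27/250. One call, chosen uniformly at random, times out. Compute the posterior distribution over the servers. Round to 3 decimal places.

Unnormalized posteriors (prior × likelihood):
  node-e: 0.0936 × 0.345 = 0.032292
  node-b: 0.1336 × 0.084 = 0.0112224
  node-d: 0.5344 × 0.244 = 0.1303936
  node-c: 0.2384 × 0.108 = 0.0257472
Total = 0.1996552.
P(node-e | timeout) = 0.032292/0.1996552 ≈ 0.162
P(node-b | timeout) = 0.0112224/0.1996552 ≈ 0.056
P(node-d | timeout) = 0.1303936/0.1996552 ≈ 0.653
P(node-c | timeout) = 0.0257472/0.1996552 ≈ 0.129

node-e 0.162, node-b 0.056, node-d 0.653, node-c 0.129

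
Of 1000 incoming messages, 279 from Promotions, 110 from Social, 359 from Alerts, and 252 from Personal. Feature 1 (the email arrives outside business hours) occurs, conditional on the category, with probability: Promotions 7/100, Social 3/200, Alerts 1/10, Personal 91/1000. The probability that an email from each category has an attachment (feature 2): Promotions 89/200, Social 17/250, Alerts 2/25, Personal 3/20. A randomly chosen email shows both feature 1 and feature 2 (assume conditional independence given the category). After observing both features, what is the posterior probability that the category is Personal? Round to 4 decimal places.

Compute prior × likelihood for every hypothesis:
  Promotions: 0.279 × 0.07 × 0.445 = 0.00869085
  Social: 0.11 × 0.015 × 0.068 = 0.0001122
  Alerts: 0.359 × 0.1 × 0.08 = 0.002872
  Personal: 0.252 × 0.091 × 0.15 = 0.0034398
Sum = 0.01511485.
P(Personal | evidence) = 0.0034398 / 0.01511485 ≈ 0.2276.

0.2276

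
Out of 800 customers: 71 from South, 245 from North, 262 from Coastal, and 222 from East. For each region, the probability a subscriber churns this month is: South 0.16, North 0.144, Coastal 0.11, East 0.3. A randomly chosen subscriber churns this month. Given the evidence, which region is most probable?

Unnormalized posteriors (prior × likelihood):
  South: 0.08875 × 0.16 = 0.0142
  North: 0.30625 × 0.144 = 0.0441
  Coastal: 0.3275 × 0.11 = 0.036025
  East: 0.2775 × 0.3 = 0.08325
Total = 0.177575.
Largest term belongs to East, so East is most probable.

East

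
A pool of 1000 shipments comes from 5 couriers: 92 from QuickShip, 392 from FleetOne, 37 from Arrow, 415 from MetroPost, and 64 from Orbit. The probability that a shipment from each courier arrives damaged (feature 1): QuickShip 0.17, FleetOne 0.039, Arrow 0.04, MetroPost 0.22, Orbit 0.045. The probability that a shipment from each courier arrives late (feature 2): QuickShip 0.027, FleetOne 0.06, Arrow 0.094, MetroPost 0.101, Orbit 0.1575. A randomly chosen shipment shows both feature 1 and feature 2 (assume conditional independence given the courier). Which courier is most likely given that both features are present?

Prior × likelihood for each hypothesis:
  QuickShip: 0.092 × 0.17 × 0.027 = 0.00042228
  FleetOne: 0.392 × 0.039 × 0.06 = 0.00091728
  Arrow: 0.037 × 0.04 × 0.094 = 0.00013912
  MetroPost: 0.415 × 0.22 × 0.101 = 0.0092213
  Orbit: 0.064 × 0.045 × 0.1575 = 0.0004536
Total = 0.01115358.
Largest term belongs to MetroPost, so MetroPost is most probable.

MetroPost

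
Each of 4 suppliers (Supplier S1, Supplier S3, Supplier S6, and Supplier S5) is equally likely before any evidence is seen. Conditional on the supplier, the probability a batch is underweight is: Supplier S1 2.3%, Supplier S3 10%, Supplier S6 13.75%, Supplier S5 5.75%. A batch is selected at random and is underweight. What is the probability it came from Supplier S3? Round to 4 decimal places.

0.3145

With a uniform prior (1/4 each), posterior ∝ likelihood:
  Supplier S1: 0.023
  Supplier S3: 0.1
  Supplier S6: 0.1375
  Supplier S5: 0.0575
Normalizing constant = 0.318.
P(Supplier S3 | evidence) = 0.1 / 0.318 ≈ 0.3145.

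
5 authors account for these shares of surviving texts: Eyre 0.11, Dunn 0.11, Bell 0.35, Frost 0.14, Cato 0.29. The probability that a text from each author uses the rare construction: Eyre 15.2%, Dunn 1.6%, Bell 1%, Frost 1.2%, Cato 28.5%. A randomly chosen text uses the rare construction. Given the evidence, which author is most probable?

Cato

By Bayes' rule, posterior ∝ prior × likelihood:
  Eyre: 0.11 × 0.152 = 0.01672
  Dunn: 0.11 × 0.016 = 0.00176
  Bell: 0.35 × 0.01 = 0.0035
  Frost: 0.14 × 0.012 = 0.00168
  Cato: 0.29 × 0.285 = 0.08265
Total = 0.10631.
Largest term belongs to Cato, so Cato is most probable.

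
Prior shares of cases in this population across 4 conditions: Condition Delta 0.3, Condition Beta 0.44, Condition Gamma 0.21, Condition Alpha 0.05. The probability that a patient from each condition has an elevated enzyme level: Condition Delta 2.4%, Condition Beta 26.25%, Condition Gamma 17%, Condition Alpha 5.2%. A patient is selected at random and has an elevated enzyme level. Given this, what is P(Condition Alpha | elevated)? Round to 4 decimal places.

Compute prior × likelihood for every hypothesis:
  Condition Delta: 0.3 × 0.024 = 0.0072
  Condition Beta: 0.44 × 0.2625 = 0.1155
  Condition Gamma: 0.21 × 0.17 = 0.0357
  Condition Alpha: 0.05 × 0.052 = 0.0026
Normalizing constant = 0.161.
P(Condition Alpha | evidence) = 0.0026 / 0.161 ≈ 0.0161.

0.0161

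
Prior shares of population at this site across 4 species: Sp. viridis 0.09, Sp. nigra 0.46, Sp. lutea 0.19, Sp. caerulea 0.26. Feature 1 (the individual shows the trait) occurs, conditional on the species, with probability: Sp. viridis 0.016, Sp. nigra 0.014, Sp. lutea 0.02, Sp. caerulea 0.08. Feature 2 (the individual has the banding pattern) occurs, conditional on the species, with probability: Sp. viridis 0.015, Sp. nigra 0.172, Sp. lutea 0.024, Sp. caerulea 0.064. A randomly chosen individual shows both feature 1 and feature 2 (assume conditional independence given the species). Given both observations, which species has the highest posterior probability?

Sp. caerulea

Prior × likelihood for each hypothesis:
  Sp. viridis: 0.09 × 0.016 × 0.015 = 0.0000216
  Sp. nigra: 0.46 × 0.014 × 0.172 = 0.00110768
  Sp. lutea: 0.19 × 0.02 × 0.024 = 0.0000912
  Sp. caerulea: 0.26 × 0.08 × 0.064 = 0.0013312
Total = 0.00255168.
Largest term belongs to Sp. caerulea, so Sp. caerulea is most probable.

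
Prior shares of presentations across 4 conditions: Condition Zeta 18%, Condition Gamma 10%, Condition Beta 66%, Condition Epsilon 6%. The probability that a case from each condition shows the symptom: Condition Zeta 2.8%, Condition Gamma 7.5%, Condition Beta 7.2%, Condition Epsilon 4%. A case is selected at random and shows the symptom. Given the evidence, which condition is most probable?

Compute prior × likelihood for every hypothesis:
  Condition Zeta: 0.18 × 0.028 = 0.00504
  Condition Gamma: 0.1 × 0.075 = 0.0075
  Condition Beta: 0.66 × 0.072 = 0.04752
  Condition Epsilon: 0.06 × 0.04 = 0.0024
Sum = 0.06246.
Largest term belongs to Condition Beta, so Condition Beta is most probable.

Condition Beta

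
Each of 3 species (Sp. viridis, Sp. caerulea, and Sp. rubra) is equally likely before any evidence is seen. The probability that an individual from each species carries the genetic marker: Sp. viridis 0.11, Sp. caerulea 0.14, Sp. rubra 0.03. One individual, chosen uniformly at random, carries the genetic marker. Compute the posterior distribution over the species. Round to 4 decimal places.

Sp. viridis 0.3929, Sp. caerulea 0.5000, Sp. rubra 0.1071

Since the prior is uniform, the posterior is proportional to the likelihood:
  Sp. viridis: 0.11
  Sp. caerulea: 0.14
  Sp. rubra: 0.03
Sum = 0.28.
P(Sp. viridis | marker) = 0.11/0.28 ≈ 0.3929
P(Sp. caerulea | marker) = 0.14/0.28 ≈ 0.5000
P(Sp. rubra | marker) = 0.03/0.28 ≈ 0.1071
(Check: 0.3929+0.5000+0.1071 = 1.0000.)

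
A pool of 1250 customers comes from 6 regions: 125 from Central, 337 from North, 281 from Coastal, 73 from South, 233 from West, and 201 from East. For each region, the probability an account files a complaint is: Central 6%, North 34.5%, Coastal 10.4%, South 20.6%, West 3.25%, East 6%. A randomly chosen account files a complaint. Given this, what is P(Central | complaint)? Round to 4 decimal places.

Prior × likelihood for each hypothesis:
  Central: 0.1 × 0.06 = 0.006
  North: 0.2696 × 0.345 = 0.093012
  Coastal: 0.2248 × 0.104 = 0.0233792
  South: 0.0584 × 0.206 = 0.0120304
  West: 0.1864 × 0.0325 = 0.006058
  East: 0.1608 × 0.06 = 0.009648
Total = 0.1501276.
P(Central | evidence) = 0.006 / 0.1501276 ≈ 0.0400.

0.0400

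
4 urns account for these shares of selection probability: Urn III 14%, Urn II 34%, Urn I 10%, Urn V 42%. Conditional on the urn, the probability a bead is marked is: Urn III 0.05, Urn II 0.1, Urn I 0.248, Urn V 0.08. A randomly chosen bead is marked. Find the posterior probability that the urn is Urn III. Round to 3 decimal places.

Compute prior × likelihood for every hypothesis:
  Urn III: 0.14 × 0.05 = 0.007
  Urn II: 0.34 × 0.1 = 0.034
  Urn I: 0.1 × 0.248 = 0.0248
  Urn V: 0.42 × 0.08 = 0.0336
Normalizing constant = 0.0994.
P(Urn III | evidence) = 0.007 / 0.0994 ≈ 0.070.

0.070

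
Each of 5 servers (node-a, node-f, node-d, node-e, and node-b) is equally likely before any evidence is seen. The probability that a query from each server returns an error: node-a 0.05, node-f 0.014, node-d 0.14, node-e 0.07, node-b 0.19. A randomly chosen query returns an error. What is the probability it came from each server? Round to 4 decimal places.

node-a 0.1078, node-f 0.0302, node-d 0.3017, node-e 0.1509, node-b 0.4095

Since the prior is uniform, the posterior is proportional to the likelihood:
  node-a: 0.05
  node-f: 0.014
  node-d: 0.14
  node-e: 0.07
  node-b: 0.19
Total = 0.464.
P(node-a | error) = 0.05/0.464 ≈ 0.1078
P(node-f | error) = 0.014/0.464 ≈ 0.0302
P(node-d | error) = 0.14/0.464 ≈ 0.3017
P(node-e | error) = 0.07/0.464 ≈ 0.1509
P(node-b | error) = 0.19/0.464 ≈ 0.4095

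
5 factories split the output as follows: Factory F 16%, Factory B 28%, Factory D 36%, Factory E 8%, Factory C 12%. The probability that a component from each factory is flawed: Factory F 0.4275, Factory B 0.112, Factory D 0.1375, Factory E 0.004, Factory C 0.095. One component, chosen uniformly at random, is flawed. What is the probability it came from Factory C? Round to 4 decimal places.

0.0708

Compute prior × likelihood for every hypothesis:
  Factory F: 0.16 × 0.4275 = 0.0684
  Factory B: 0.28 × 0.112 = 0.03136
  Factory D: 0.36 × 0.1375 = 0.0495
  Factory E: 0.08 × 0.004 = 0.00032
  Factory C: 0.12 × 0.095 = 0.0114
Sum = 0.16098.
P(Factory C | evidence) = 0.0114 / 0.16098 ≈ 0.0708.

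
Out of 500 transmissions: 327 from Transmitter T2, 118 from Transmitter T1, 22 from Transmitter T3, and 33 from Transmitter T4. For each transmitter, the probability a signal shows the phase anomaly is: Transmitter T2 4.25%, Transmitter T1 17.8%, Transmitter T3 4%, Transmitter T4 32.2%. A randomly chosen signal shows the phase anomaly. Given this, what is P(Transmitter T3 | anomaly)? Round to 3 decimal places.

0.019

Compute prior × likelihood for every hypothesis:
  Transmitter T2: 0.654 × 0.0425 = 0.027795
  Transmitter T1: 0.236 × 0.178 = 0.042008
  Transmitter T3: 0.044 × 0.04 = 0.00176
  Transmitter T4: 0.066 × 0.322 = 0.021252
Total = 0.092815.
P(Transmitter T3 | evidence) = 0.00176 / 0.092815 ≈ 0.019.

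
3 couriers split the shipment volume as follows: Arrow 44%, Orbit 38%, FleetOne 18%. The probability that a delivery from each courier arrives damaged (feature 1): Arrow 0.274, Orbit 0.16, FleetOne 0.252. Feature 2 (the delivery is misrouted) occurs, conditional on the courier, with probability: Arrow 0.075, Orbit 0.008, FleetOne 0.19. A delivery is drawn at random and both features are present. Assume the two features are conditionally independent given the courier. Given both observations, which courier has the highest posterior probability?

Arrow

Prior × likelihood for each hypothesis:
  Arrow: 0.44 × 0.274 × 0.075 = 0.009042
  Orbit: 0.38 × 0.16 × 0.008 = 0.0004864
  FleetOne: 0.18 × 0.252 × 0.19 = 0.0086184
Normalizing constant = 0.0181468.
Largest term belongs to Arrow, so Arrow is most probable.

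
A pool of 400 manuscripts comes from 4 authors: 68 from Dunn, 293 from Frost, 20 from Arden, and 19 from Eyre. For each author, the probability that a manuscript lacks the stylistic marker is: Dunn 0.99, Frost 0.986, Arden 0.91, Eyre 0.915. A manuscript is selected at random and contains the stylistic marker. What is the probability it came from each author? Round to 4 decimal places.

Taking complements, P(marker | each) = Dunn 0.01, Frost 0.014, Arden 0.09, Eyre 0.085.
Unnormalized posteriors (prior × likelihood):
  Dunn: 0.17 × 0.01 = 0.0017
  Frost: 0.7325 × 0.014 = 0.010255
  Arden: 0.05 × 0.09 = 0.0045
  Eyre: 0.0475 × 0.085 = 0.0040375
Normalizing constant = 0.0204925.
P(Dunn | marker) = 0.0017/0.0204925 ≈ 0.0830
P(Frost | marker) = 0.010255/0.0204925 ≈ 0.5004
P(Arden | marker) = 0.0045/0.0204925 ≈ 0.2196
P(Eyre | marker) = 0.0040375/0.0204925 ≈ 0.1970
(Check: 0.0830+0.5004+0.2196+0.1970 = 1.0000.)

Dunn 0.0830, Frost 0.5004, Arden 0.2196, Eyre 0.1970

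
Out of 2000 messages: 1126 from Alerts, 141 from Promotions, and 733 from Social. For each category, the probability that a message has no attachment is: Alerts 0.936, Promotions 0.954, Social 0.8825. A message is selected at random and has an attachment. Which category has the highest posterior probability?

Social

Taking complements, P(attachment | each) = Alerts 0.064, Promotions 0.046, Social 0.1175.
Unnormalized posteriors (prior × likelihood):
  Alerts: 0.563 × 0.064 = 0.036032
  Promotions: 0.0705 × 0.046 = 0.003243
  Social: 0.3665 × 0.1175 = 0.04306375
Total = 0.08233875.
Largest term belongs to Social, so Social is most probable.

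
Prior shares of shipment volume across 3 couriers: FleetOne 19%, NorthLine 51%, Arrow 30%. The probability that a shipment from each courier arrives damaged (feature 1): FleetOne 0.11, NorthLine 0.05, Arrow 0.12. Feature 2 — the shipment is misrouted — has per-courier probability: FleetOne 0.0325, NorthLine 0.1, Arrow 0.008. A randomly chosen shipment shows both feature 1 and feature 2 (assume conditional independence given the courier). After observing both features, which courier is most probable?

NorthLine

Prior × likelihood for each hypothesis:
  FleetOne: 0.19 × 0.11 × 0.0325 = 0.00067925
  NorthLine: 0.51 × 0.05 × 0.1 = 0.00255
  Arrow: 0.3 × 0.12 × 0.008 = 0.000288
Normalizing constant = 0.00351725.
Largest term belongs to NorthLine, so NorthLine is most probable.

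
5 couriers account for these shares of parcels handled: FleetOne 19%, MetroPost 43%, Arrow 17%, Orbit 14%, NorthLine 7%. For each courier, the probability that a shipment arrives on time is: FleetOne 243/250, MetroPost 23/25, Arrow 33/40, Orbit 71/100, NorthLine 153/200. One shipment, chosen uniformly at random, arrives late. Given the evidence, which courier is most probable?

Orbit

Taking complements, P(late | each) = FleetOne 0.028, MetroPost 0.08, Arrow 0.175, Orbit 0.29, NorthLine 0.235.
By Bayes' rule, posterior ∝ prior × likelihood:
  FleetOne: 0.19 × 0.028 = 0.00532
  MetroPost: 0.43 × 0.08 = 0.0344
  Arrow: 0.17 × 0.175 = 0.02975
  Orbit: 0.14 × 0.29 = 0.0406
  NorthLine: 0.07 × 0.235 = 0.01645
Normalizing constant = 0.12652.
Largest term belongs to Orbit, so Orbit is most probable.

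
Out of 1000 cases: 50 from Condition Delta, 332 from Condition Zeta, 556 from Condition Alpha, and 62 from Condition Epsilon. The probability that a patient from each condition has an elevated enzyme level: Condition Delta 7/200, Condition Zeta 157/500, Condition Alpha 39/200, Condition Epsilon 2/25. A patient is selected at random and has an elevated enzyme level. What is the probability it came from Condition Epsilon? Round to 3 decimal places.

0.023

By Bayes' rule, posterior ∝ prior × likelihood:
  Condition Delta: 0.05 × 0.035 = 0.00175
  Condition Zeta: 0.332 × 0.314 = 0.104248
  Condition Alpha: 0.556 × 0.195 = 0.10842
  Condition Epsilon: 0.062 × 0.08 = 0.00496
Normalizing constant = 0.219378.
P(Condition Epsilon | evidence) = 0.00496 / 0.219378 ≈ 0.023.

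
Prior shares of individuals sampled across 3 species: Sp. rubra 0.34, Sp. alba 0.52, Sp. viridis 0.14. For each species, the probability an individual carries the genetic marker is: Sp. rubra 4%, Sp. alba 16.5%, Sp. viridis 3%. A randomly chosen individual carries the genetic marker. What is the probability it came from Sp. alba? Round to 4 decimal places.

0.8282

Prior × likelihood for each hypothesis:
  Sp. rubra: 0.34 × 0.04 = 0.0136
  Sp. alba: 0.52 × 0.165 = 0.0858
  Sp. viridis: 0.14 × 0.03 = 0.0042
Normalizing constant = 0.1036.
P(Sp. alba | evidence) = 0.0858 / 0.1036 ≈ 0.8282.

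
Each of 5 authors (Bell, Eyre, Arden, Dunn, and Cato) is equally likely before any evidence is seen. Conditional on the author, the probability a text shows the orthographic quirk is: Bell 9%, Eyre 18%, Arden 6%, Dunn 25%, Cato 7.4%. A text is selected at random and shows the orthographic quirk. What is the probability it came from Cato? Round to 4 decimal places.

0.1131

Since the prior is uniform, the posterior is proportional to the likelihood:
  Bell: 0.09
  Eyre: 0.18
  Arden: 0.06
  Dunn: 0.25
  Cato: 0.074
Sum = 0.654.
P(Cato | evidence) = 0.074 / 0.654 ≈ 0.1131.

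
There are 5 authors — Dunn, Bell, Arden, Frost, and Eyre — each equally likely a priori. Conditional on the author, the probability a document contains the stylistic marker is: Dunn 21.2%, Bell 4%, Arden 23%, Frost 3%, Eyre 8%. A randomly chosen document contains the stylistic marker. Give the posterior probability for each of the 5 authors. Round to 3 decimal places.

Since the prior is uniform, the posterior is proportional to the likelihood:
  Dunn: 0.212
  Bell: 0.04
  Arden: 0.23
  Frost: 0.03
  Eyre: 0.08
Total = 0.592.
P(Dunn | marker) = 0.212/0.592 ≈ 0.358
P(Bell | marker) = 0.04/0.592 ≈ 0.068
P(Arden | marker) = 0.23/0.592 ≈ 0.389
P(Frost | marker) = 0.03/0.592 ≈ 0.051
P(Eyre | marker) = 0.08/0.592 ≈ 0.135

Dunn 0.358, Bell 0.068, Arden 0.389, Frost 0.051, Eyre 0.135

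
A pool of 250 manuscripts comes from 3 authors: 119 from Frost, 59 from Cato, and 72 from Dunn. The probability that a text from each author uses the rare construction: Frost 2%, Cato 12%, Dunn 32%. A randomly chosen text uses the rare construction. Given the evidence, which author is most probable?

Compute prior × likelihood for every hypothesis:
  Frost: 0.476 × 0.02 = 0.00952
  Cato: 0.236 × 0.12 = 0.02832
  Dunn: 0.288 × 0.32 = 0.09216
Normalizing constant = 0.13.
Largest term belongs to Dunn, so Dunn is most probable.

Dunn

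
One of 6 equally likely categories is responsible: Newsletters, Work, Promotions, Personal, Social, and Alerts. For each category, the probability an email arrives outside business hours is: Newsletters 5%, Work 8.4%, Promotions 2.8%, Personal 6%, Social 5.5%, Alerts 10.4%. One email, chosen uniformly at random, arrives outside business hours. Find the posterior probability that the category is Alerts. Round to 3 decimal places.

With a uniform prior (1/6 each), posterior ∝ likelihood:
  Newsletters: 0.05
  Work: 0.084
  Promotions: 0.028
  Personal: 0.06
  Social: 0.055
  Alerts: 0.104
Normalizing constant = 0.381.
P(Alerts | evidence) = 0.104 / 0.381 ≈ 0.273.

0.273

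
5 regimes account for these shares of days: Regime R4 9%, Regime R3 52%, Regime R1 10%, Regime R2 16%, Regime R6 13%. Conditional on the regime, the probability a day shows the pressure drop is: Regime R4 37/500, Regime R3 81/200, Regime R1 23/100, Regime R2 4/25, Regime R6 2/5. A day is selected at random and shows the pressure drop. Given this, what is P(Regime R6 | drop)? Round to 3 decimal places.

Unnormalized posteriors (prior × likelihood):
  Regime R4: 0.09 × 0.074 = 0.00666
  Regime R3: 0.52 × 0.405 = 0.2106
  Regime R1: 0.1 × 0.23 = 0.023
  Regime R2: 0.16 × 0.16 = 0.0256
  Regime R6: 0.13 × 0.4 = 0.052
Normalizing constant = 0.31786.
P(Regime R6 | evidence) = 0.052 / 0.31786 ≈ 0.164.

0.164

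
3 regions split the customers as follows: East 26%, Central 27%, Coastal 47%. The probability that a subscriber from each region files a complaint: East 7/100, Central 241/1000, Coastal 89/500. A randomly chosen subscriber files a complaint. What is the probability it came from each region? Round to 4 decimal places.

Prior × likelihood for each hypothesis:
  East: 0.26 × 0.07 = 0.0182
  Central: 0.27 × 0.241 = 0.06507
  Coastal: 0.47 × 0.178 = 0.08366
Total = 0.16693.
P(East | complaint) = 0.0182/0.16693 ≈ 0.1090
P(Central | complaint) = 0.06507/0.16693 ≈ 0.3898
P(Coastal | complaint) = 0.08366/0.16693 ≈ 0.5012

East 0.1090, Central 0.3898, Coastal 0.5012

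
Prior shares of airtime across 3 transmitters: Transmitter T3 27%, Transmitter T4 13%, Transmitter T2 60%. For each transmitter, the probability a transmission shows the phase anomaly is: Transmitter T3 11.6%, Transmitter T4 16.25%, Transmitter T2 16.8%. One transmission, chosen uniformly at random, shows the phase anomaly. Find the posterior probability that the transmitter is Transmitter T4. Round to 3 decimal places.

0.138

Unnormalized posteriors (prior × likelihood):
  Transmitter T3: 0.27 × 0.116 = 0.03132
  Transmitter T4: 0.13 × 0.1625 = 0.021125
  Transmitter T2: 0.6 × 0.168 = 0.1008
Total = 0.153245.
P(Transmitter T4 | evidence) = 0.021125 / 0.153245 ≈ 0.138.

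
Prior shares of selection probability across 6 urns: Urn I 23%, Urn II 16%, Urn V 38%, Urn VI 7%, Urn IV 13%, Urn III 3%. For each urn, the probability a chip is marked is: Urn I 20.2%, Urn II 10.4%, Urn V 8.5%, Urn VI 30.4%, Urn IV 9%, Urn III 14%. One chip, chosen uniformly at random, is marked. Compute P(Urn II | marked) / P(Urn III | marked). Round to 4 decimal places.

3.9619

By Bayes' rule, posterior ∝ prior × likelihood:
  Urn I: 0.23 × 0.202 = 0.04646
  Urn II: 0.16 × 0.104 = 0.01664
  Urn V: 0.38 × 0.085 = 0.0323
  Urn VI: 0.07 × 0.304 = 0.02128
  Urn IV: 0.13 × 0.09 = 0.0117
  Urn III: 0.03 × 0.14 = 0.0042
Normalizing constant = 0.13258.
The ratio is 0.01664 / 0.0042 (the normalizer cancels) = 3.9619.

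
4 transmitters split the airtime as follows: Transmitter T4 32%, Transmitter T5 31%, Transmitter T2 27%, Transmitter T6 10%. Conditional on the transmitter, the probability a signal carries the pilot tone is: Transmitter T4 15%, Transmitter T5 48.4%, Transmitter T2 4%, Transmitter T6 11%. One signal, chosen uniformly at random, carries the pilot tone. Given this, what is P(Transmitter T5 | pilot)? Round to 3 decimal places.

By Bayes' rule, posterior ∝ prior × likelihood:
  Transmitter T4: 0.32 × 0.15 = 0.048
  Transmitter T5: 0.31 × 0.484 = 0.15004
  Transmitter T2: 0.27 × 0.04 = 0.0108
  Transmitter T6: 0.1 × 0.11 = 0.011
Sum = 0.21984.
P(Transmitter T5 | evidence) = 0.15004 / 0.21984 ≈ 0.682.

0.682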